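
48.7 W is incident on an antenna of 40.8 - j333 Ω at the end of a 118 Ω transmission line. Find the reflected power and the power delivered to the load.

|Γ| = |(-77.2 − j333)/(158.8 − j333)| = 0.927
|Γ|² = 0.859
P_refl = |Γ|²·P_inc = 41.8 W, P_del = (1 − |Γ|²)·P_inc = 6.89 W

P_reflected ≈ 41.8 W; P_delivered ≈ 6.89 W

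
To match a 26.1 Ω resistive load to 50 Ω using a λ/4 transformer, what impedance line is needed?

Z_qwt ≈ 36.1 Ω

Z_qwt = √(Z_0·R_L) = √(50 × 26.1) = √1305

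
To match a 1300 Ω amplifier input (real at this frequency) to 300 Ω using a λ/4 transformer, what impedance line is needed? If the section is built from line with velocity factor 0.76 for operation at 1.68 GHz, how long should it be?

Z_qwt = √(Z_0·R_L) = √(300 × 1300) = √390000
λ = 0.76·c/f = 0.136 m, so l = λ/4 = 0.0339 m

Z_qwt ≈ 624 Ω; length ≈ 3.39 cm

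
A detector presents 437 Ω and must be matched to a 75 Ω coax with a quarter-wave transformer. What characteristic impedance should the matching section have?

Z_qwt = √(Z_0·R_L) = √(75 × 437) = √32780

Z_qwt ≈ 181 Ω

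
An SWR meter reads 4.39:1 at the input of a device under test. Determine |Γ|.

|Γ| = (S − 1)/(S + 1) = (4.39 − 1)/(4.39 + 1) = 3.39/5.39

|Γ| ≈ 0.629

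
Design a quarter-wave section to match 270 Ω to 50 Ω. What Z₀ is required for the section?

Z_qwt ≈ 116 Ω

Z_qwt = √(Z_0·R_L) = √(50 × 270) = √13500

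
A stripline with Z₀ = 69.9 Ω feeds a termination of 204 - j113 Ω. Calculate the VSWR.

Γ = (Z_L − Z_0)/(Z_L + Z_0) = (134.1 − j113)/(273.9 − j113)
|Γ| = 175/296 = 0.592
VSWR = (1 + |Γ|)/(1 − |Γ|) = 1.59/0.408

VSWR ≈ 3.9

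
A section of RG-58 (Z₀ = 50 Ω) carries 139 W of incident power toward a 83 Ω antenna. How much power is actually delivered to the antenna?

Γ = (83 − 50)/(83 + 50) = 0.248
|Γ|² = 0.0616
P_refl = |Γ|²·P_inc = 8.56 W, P_del = (1 − |Γ|²)·P_inc = 130 W

P_delivered ≈ 130 W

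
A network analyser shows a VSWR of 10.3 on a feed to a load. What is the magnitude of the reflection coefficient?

|Γ| ≈ 0.823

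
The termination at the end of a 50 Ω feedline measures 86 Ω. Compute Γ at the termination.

Γ = 0.265

Γ = (Z_L − Z_0)/(Z_L + Z_0) = (86 − 50)/(86 + 50) = 36/136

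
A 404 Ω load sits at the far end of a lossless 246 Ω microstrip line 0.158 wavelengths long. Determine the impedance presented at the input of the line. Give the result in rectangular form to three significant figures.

Z_in ≈ 184 − j87.2 Ω

βl = 2π × 0.158 = 56.9°
tan(βl) = tan(56.9°) = 1.53
Z_in = Z_0·(Z_L + jZ_0·tanβl)/(Z_0 + jZ_L·tanβl)
     = 246·(404 + j377)/(246 + j619)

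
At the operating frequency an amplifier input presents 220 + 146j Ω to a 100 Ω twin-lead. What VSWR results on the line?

VSWR ≈ 3.32

Γ = (Z_L − Z_0)/(Z_L + Z_0) = (120 + j146)/(320 + j146)
|Γ| = 189/352 = 0.537
VSWR = (1 + |Γ|)/(1 − |Γ|) = 1.54/0.463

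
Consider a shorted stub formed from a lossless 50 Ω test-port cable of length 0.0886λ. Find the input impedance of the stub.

Z_in ≈ +j31.1 Ω

βl = 2π × 0.0886 = 31.9°
tan(βl) = 0.622
For a shorted stub, Z_in = jZ_0·tan(βl)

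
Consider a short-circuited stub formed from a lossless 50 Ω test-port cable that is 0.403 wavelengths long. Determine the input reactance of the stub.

X_in ≈ -34.9 Ω (capacitive)

βl = 2π × 0.403 = 145°
tan(βl) = -0.698
For a short-circuited stub, Z_in = jZ_0·tan(βl)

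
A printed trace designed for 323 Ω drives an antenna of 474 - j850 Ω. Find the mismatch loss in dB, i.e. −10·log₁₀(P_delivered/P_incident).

Γ = (151 − j850)/(797 − j850), |Γ| = 0.741
|Γ|² = 0.549, so P_del/P_inc = 1 − |Γ|² = 0.451
ML = −10·log₁₀(1 − |Γ|²)

mismatch loss ≈ 3.46 dB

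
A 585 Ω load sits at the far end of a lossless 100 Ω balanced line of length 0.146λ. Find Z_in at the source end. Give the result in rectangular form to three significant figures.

Z_in ≈ 26.7 − j73.1 Ω

βl = 2π × 0.146 = 52.6°
tan(βl) = tan(52.6°) = 1.31
Z_in = Z_0·(Z_L + jZ_0·tanβl)/(Z_0 + jZ_L·tanβl)
     = 100·(585 + j131)/(100 + j764)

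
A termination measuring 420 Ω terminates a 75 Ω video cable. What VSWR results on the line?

Γ = (420 − 75)/(420 + 75) = 0.697
VSWR = (1 + 0.697)/(1 − 0.697)

VSWR ≈ 5.6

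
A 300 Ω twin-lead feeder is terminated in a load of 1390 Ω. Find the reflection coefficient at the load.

Γ = 0.645

Γ = (Z_L − Z_0)/(Z_L + Z_0) = (1390 − 300)/(1390 + 300) = 1090/1690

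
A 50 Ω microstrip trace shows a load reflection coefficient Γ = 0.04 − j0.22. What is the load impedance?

Z_L = Z_0·(1 + Γ)/(1 − Γ) = 50·(1.04 − j0.22)/(0.96 + j0.22)

Z_L ≈ 49 − j22.7 Ω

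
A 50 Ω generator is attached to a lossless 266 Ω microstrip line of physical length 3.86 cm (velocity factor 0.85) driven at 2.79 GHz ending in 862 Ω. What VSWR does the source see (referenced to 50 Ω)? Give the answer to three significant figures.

VSWR ≈ 13.9

λ = v/f = 0.85·c / 2.79 GHz = 0.0914 m
βl = 2π·l/λ = 2π × 0.422 = 152°
tan(βl) = -0.531
Z_in = Z_0·(Z_L + jZ_0·tanβl)/(Z_0 + jZ_L·tanβl) = 279 + j339 Ω
Γ_s = (Z_in − Z_s)/(Z_in + Z_s) = (229 + j339)/(329 + j339), |Γ_s| = 0.866
VSWR = (1 + |Γ_s|)/(1 − |Γ_s|)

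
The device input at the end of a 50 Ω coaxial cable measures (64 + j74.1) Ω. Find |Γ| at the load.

Γ = (Z_L − Z_0)/(Z_L + Z_0) = (14 + j74.1)/(114 + j74.1)
|Γ| = 75.4/136

|Γ| ≈ 0.555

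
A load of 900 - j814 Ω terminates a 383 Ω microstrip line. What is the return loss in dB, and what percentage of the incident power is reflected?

RL ≈ 3.95 dB; 40.3% of incident power reflected

Γ = (517 − j814)/(1283 − j814), |Γ| = 0.635
RL = −20·log₁₀(0.635) = 3.95 dB
P_refl/P_inc = |Γ|² = 0.403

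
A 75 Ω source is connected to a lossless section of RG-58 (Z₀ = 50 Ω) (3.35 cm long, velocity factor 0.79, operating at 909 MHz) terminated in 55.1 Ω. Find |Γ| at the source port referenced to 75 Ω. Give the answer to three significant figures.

λ = v/f = 0.79·c / 909 MHz = 0.261 m
βl = 2π·l/λ = 2π × 0.128 = 46.3°
tan(βl) = 1.04
Z_in = Z_0·(Z_L + jZ_0·tanβl)/(Z_0 + jZ_L·tanβl) = 49.6 − j4.82 Ω
Γ_s = (Z_in − Z_s)/(Z_in + Z_s) = (-25.4 − j4.82)/(125 − j4.82), |Γ_s| = 0.208

|Γ| ≈ 0.208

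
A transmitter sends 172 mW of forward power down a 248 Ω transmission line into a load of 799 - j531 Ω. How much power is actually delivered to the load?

P_delivered ≈ 98.9 mW

|Γ| = |(551 − j531)/(1047 − j531)| = 0.652
|Γ|² = 0.425
P_refl = |Γ|²·P_inc = 73.1 mW, P_del = (1 − |Γ|²)·P_inc = 98.9 mW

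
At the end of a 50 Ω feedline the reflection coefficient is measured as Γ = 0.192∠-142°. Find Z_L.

Z_L ≈ 36 − j8.82 Ω

Z_L = Z_0·(1 + Γ)/(1 − Γ) = 50·(0.849 − j0.118)/(1.15 + j0.118)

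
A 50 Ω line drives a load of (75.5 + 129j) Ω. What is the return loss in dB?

Γ = (25.5 + j129)/(125.5 + j129), |Γ| = 0.731
RL = −20·log₁₀|Γ| = −20·log₁₀(0.731)

RL ≈ 2.73 dB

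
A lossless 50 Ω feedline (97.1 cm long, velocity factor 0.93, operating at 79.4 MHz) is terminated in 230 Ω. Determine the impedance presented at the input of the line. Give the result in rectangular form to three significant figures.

λ = v/f = 0.93·c / 79.4 MHz = 3.51 m
βl = 2π·l/λ = 2π × 0.276 = 99.5°
tan(βl) = tan(99.5°) = -5.99
Z_in = Z_0·(Z_L + jZ_0·tanβl)/(Z_0 + jZ_L·tanβl)
     = 50·(230 − j299)/(50 − j1380)

Z_in ≈ 11.2 + j7.94 Ω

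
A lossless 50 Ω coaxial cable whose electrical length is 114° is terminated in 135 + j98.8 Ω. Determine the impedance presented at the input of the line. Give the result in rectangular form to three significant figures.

Z_in ≈ 12.3 + j11.2 Ω

tan(βl) = tan(114°) = -2.25
Z_in = Z_0·(Z_L + jZ_0·tanβl)/(Z_0 + jZ_L·tanβl)
     = 50·(135 − j13.5)/(272 − j303)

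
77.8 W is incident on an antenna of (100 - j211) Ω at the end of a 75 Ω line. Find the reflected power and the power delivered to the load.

P_reflected ≈ 46.7 W; P_delivered ≈ 31.1 W

|Γ| = |(25 − j211)/(175 − j211)| = 0.775
|Γ|² = 0.601
P_refl = |Γ|²·P_inc = 46.7 W, P_del = (1 − |Γ|²)·P_inc = 31.1 W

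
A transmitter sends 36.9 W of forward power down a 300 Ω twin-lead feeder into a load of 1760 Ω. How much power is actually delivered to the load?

Γ = (1760 − 300)/(1760 + 300) = 0.709
|Γ|² = 0.502
P_refl = |Γ|²·P_inc = 18.5 W, P_del = (1 − |Γ|²)·P_inc = 18.4 W

P_delivered ≈ 18.4 W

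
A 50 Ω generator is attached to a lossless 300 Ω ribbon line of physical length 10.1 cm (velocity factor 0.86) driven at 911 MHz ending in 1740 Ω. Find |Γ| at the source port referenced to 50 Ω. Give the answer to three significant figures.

|Γ| ≈ 0.872

λ = v/f = 0.86·c / 911 MHz = 0.283 m
βl = 2π·l/λ = 2π × 0.357 = 128°
tan(βl) = -1.26
Z_in = Z_0·(Z_L + jZ_0·tanβl)/(Z_0 + jZ_L·tanβl) = 82.6 + j226 Ω
Γ_s = (Z_in − Z_s)/(Z_in + Z_s) = (32.6 + j226)/(133 + j226), |Γ_s| = 0.872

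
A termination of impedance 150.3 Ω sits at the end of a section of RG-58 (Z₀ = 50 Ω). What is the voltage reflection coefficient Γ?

Γ = (Z_L − Z_0)/(Z_L + Z_0) = (150.3 − 50)/(150.3 + 50) = 100.3/200.3

Γ = 0.501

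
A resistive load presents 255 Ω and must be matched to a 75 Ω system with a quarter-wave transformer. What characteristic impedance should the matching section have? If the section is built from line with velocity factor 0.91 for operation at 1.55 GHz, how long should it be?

Z_qwt = √(Z_0·R_L) = √(75 × 255) = √19120
λ = 0.91·c/f = 0.176 m, so l = λ/4 = 0.044 m

Z_qwt ≈ 138 Ω; length ≈ 4.4 cm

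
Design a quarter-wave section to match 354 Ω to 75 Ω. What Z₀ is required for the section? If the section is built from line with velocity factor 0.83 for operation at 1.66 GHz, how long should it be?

Z_qwt ≈ 163 Ω; length ≈ 3.75 cm

Z_qwt = √(Z_0·R_L) = √(75 × 354) = √26550
λ = 0.83·c/f = 0.15 m, so l = λ/4 = 0.0375 m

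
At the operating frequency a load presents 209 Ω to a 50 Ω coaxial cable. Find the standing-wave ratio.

VSWR ≈ 4.18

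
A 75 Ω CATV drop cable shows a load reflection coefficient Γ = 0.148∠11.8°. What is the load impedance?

Z_L ≈ 100 + j6.2 Ω

Z_L = Z_0·(1 + Γ)/(1 − Γ) = 75·(1.14 + j0.0303)/(0.855 − j0.0303)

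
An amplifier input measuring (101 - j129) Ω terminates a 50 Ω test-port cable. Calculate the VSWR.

VSWR ≈ 5.63

Γ = (Z_L − Z_0)/(Z_L + Z_0) = (51 − j129)/(151 − j129)
|Γ| = 139/199 = 0.698
VSWR = (1 + |Γ|)/(1 − |Γ|) = 1.7/0.302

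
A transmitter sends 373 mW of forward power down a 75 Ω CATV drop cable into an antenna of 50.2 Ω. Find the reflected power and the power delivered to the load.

P_reflected ≈ 14.6 mW; P_delivered ≈ 358 mW

Γ = (50.2 − 75)/(50.2 + 75) = -0.198
|Γ|² = 0.0392
P_refl = |Γ|²·P_inc = 14.6 mW, P_del = (1 − |Γ|²)·P_inc = 358 mW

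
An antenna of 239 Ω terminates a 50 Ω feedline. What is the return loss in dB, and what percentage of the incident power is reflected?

Γ = (239 − 50)/(239 + 50) = 0.654
RL = −20·log₁₀(0.654) = 3.69 dB
P_refl/P_inc = |Γ|² = 0.428

RL ≈ 3.69 dB; 42.8% of incident power reflected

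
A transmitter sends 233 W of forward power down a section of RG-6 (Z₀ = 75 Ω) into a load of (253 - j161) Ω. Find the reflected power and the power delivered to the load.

|Γ| = |(178 − j161)/(328 − j161)| = 0.657
|Γ|² = 0.431
P_refl = |Γ|²·P_inc = 101 W, P_del = (1 − |Γ|²)·P_inc = 132 W

P_reflected ≈ 101 W; P_delivered ≈ 132 W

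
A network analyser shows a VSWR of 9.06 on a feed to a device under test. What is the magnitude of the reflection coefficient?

|Γ| = (S − 1)/(S + 1) = (9.06 − 1)/(9.06 + 1) = 8.06/10.1

|Γ| ≈ 0.801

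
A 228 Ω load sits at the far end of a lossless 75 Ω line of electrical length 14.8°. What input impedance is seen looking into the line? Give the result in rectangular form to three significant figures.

tan(βl) = tan(14.8°) = 0.264
Z_in = Z_0·(Z_L + jZ_0·tanβl)/(Z_0 + jZ_L·tanβl)
     = 75·(228 + j19.8)/(75 + j60.2)

Z_in ≈ 148 − j99.3 Ω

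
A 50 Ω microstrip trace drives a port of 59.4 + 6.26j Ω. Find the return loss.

RL ≈ 19.7 dB

Γ = (9.4 + j6.26)/(109.4 + j6.26), |Γ| = 0.103
RL = −20·log₁₀|Γ| = −20·log₁₀(0.103)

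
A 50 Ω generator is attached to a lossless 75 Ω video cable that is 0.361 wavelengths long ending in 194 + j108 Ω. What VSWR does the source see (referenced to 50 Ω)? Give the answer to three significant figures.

βl = 2π × 0.361 = 130°
tan(βl) = -1.19
Z_in = Z_0·(Z_L + jZ_0·tanβl)/(Z_0 + jZ_L·tanβl) = 27.8 + j38.4 Ω
Γ_s = (Z_in − Z_s)/(Z_in + Z_s) = (-22.2 + j38.4)/(77.8 + j38.4), |Γ_s| = 0.511
VSWR = (1 + |Γ_s|)/(1 − |Γ_s|)

VSWR ≈ 3.09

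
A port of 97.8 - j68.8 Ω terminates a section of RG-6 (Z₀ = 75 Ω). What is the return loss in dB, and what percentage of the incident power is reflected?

Γ = (22.8 − j68.8)/(172.8 − j68.8), |Γ| = 0.39
RL = −20·log₁₀(0.39) = 8.19 dB
P_refl/P_inc = |Γ|² = 0.152

RL ≈ 8.19 dB; 15.2% of incident power reflected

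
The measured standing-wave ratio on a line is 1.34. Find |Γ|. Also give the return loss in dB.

|Γ| = (S − 1)/(S + 1) = (1.34 − 1)/(1.34 + 1) = 0.34/2.34
RL = −20·log₁₀|Γ| = −20·log₁₀(0.145)

|Γ| ≈ 0.145; return loss ≈ 16.8 dB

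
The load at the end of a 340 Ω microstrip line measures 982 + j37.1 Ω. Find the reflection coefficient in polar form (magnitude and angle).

Γ = (Z_L − Z_0)/(Z_L + Z_0) = (642 + j37.1)/(1322 + j37.1)
|Γ| = 643/1320 = 0.486

Γ ≈ 0.486 ∠ 1.7°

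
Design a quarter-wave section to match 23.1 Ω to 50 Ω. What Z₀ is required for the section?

Z_qwt = √(Z_0·R_L) = √(50 × 23.1) = √1155

Z_qwt ≈ 34 Ω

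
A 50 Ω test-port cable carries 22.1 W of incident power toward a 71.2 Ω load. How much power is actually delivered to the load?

Γ = (71.2 − 50)/(71.2 + 50) = 0.175
|Γ|² = 0.0306
P_refl = |Γ|²·P_inc = 0.676 W, P_del = (1 − |Γ|²)·P_inc = 21.4 W

P_delivered ≈ 21.4 W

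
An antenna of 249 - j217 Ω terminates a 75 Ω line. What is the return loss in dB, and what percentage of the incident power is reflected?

RL ≈ 2.93 dB; 50.9% of incident power reflected

Γ = (174 − j217)/(324 − j217), |Γ| = 0.713
RL = −20·log₁₀(0.713) = 2.93 dB
P_refl/P_inc = |Γ|² = 0.509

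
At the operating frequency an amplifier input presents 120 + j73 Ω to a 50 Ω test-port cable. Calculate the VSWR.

VSWR ≈ 3.41

Γ = (Z_L − Z_0)/(Z_L + Z_0) = (70 + j73)/(170 + j73)
|Γ| = 101/185 = 0.547
VSWR = (1 + |Γ|)/(1 − |Γ|) = 1.55/0.453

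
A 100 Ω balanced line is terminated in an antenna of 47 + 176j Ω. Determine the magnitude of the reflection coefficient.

|Γ| ≈ 0.802

Γ = (Z_L − Z_0)/(Z_L + Z_0) = (-53 + j176)/(147 + j176)
|Γ| = 184/229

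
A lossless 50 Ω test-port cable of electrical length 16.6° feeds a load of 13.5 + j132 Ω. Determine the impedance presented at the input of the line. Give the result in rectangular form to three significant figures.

tan(βl) = tan(16.6°) = 0.298
Z_in = Z_0·(Z_L + jZ_0·tanβl)/(Z_0 + jZ_L·tanβl)
     = 50·(13.5 + j147)/(10.6 + j4.02)

Z_in ≈ 284 + j583 Ω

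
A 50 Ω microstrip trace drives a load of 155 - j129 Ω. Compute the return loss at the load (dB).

RL ≈ 3.26 dB

Γ = (105 − j129)/(205 − j129), |Γ| = 0.687
RL = −20·log₁₀|Γ| = −20·log₁₀(0.687)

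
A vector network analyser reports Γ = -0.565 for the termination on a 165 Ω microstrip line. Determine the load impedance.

Z_L ≈ 45.9 Ω

Z_L = Z_0·(1 + Γ)/(1 − Γ) = 165·(0.435)/(1.56)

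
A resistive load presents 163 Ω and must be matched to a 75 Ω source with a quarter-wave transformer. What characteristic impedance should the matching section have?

Z_qwt ≈ 111 Ω

Z_qwt = √(Z_0·R_L) = √(75 × 163) = √12220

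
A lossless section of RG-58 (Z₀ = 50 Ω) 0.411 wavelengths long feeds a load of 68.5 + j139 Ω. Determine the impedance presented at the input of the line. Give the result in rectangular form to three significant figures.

βl = 2π × 0.411 = 148°
tan(βl) = tan(148°) = -0.626
Z_in = Z_0·(Z_L + jZ_0·tanβl)/(Z_0 + jZ_L·tanβl)
     = 50·(68.5 + j108)/(137 − j42.9)

Z_in ≈ 11.6 + j42.9 Ω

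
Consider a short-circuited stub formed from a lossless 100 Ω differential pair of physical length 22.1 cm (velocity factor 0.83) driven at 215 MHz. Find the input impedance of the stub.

λ = v/f = 0.83·c / 215 MHz = 1.16 m
βl = 2π·l/λ = 2π × 0.191 = 68.7°
tan(βl) = 2.56
For a short-circuited stub, Z_in = jZ_0·tan(βl)

Z_in ≈ +j256 Ω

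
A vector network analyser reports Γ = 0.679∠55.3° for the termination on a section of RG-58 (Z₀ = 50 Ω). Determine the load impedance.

Z_L ≈ 39.2 + j81.1 Ω

Z_L = Z_0·(1 + Γ)/(1 − Γ) = 50·(1.39 + j0.558)/(0.613 − j0.558)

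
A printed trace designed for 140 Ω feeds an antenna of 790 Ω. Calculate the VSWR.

Γ = (790 − 140)/(790 + 140) = 0.699
VSWR = (1 + 0.699)/(1 − 0.699)

VSWR ≈ 5.64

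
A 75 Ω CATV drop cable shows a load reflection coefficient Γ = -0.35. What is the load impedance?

Z_L = Z_0·(1 + Γ)/(1 − Γ) = 75·(0.65)/(1.35)

Z_L ≈ 36.1 Ω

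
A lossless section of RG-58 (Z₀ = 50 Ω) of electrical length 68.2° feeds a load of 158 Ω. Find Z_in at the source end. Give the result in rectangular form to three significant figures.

Z_in ≈ 18.1 − j17.7 Ω

tan(βl) = tan(68.2°) = 2.5
Z_in = Z_0·(Z_L + jZ_0·tanβl)/(Z_0 + jZ_L·tanβl)
     = 50·(158 + j125)/(50 + j395)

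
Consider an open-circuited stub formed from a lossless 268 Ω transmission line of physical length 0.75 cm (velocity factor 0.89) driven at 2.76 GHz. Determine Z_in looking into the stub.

λ = v/f = 0.89·c / 2.76 GHz = 0.0967 m
βl = 2π·l/λ = 2π × 0.0775 = 27.9°
tan(βl) = 0.53
For an open-circuited stub, Z_in = −jZ_0·cot(βl) = −jZ_0/tan(βl)

Z_in ≈ −j506 Ω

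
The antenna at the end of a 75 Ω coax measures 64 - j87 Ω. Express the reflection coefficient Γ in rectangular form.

Γ = (Z_L − Z_0)/(Z_L + Z_0) = (-11 − j87)/(139 − j87)

Γ ≈ 0.225 − j0.485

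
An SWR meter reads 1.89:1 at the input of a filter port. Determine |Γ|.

|Γ| ≈ 0.308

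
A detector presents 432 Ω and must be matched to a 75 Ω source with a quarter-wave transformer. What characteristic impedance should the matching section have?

Z_qwt ≈ 180 Ω

Z_qwt = √(Z_0·R_L) = √(75 × 432) = √32400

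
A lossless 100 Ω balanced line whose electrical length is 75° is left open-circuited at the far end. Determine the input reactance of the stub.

X_in ≈ -26.8 Ω (capacitive)

tan(βl) = 3.73
For an open-circuited stub, Z_in = −jZ_0·cot(βl) = −jZ_0/tan(βl)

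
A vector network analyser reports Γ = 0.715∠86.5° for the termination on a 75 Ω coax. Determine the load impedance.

Z_L ≈ 25.7 + j75.2 Ω

Z_L = Z_0·(1 + Γ)/(1 − Γ) = 75·(1.04 + j0.714)/(0.956 − j0.714)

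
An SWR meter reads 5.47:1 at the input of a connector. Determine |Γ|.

|Γ| = (S − 1)/(S + 1) = (5.47 − 1)/(5.47 + 1) = 4.47/6.47

|Γ| ≈ 0.691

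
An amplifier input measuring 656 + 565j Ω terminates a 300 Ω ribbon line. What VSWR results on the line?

VSWR ≈ 4.02

Γ = (Z_L − Z_0)/(Z_L + Z_0) = (356 + j565)/(956 + j565)
|Γ| = 668/1110 = 0.601
VSWR = (1 + |Γ|)/(1 − |Γ|) = 1.6/0.399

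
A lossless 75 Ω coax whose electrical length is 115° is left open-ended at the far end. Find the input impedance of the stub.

Z_in ≈ +j35 Ω

tan(βl) = -2.14
For an open-ended stub, Z_in = −jZ_0·cot(βl) = −jZ_0/tan(βl)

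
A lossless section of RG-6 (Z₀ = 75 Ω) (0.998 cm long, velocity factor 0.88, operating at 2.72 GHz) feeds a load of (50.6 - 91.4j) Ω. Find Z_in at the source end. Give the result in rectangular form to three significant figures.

λ = v/f = 0.88·c / 2.72 GHz = 0.0971 m
βl = 2π·l/λ = 2π × 0.103 = 37°
tan(βl) = tan(37°) = 0.754
Z_in = Z_0·(Z_L + jZ_0·tanβl)/(Z_0 + jZ_L·tanβl)
     = 75·(50.6 − j34.8)/(144 + j38.2)

Z_in ≈ 20.1 − j23.5 Ω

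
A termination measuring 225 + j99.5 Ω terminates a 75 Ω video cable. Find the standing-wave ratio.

VSWR ≈ 3.65

Γ = (Z_L − Z_0)/(Z_L + Z_0) = (150 + j99.5)/(300 + j99.5)
|Γ| = 180/316 = 0.569
VSWR = (1 + |Γ|)/(1 − |Γ|) = 1.57/0.431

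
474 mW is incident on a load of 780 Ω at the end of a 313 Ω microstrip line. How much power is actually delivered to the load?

P_delivered ≈ 387 mW

Γ = (780 − 313)/(780 + 313) = 0.427
|Γ|² = 0.183
P_refl = |Γ|²·P_inc = 86.5 mW, P_del = (1 − |Γ|²)·P_inc = 387 mW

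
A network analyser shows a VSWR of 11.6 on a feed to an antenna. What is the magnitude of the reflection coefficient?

|Γ| ≈ 0.841

|Γ| = (S − 1)/(S + 1) = (11.6 − 1)/(11.6 + 1) = 10.6/12.6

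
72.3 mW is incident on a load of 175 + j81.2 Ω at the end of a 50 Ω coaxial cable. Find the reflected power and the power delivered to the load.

|Γ| = |(125 + j81.2)/(225 + j81.2)| = 0.623
|Γ|² = 0.388
P_refl = |Γ|²·P_inc = 28.1 mW, P_del = (1 − |Γ|²)·P_inc = 44.2 mW

P_reflected ≈ 28.1 mW; P_delivered ≈ 44.2 mW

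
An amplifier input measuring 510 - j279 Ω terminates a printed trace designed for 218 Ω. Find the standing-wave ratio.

Γ = (Z_L − Z_0)/(Z_L + Z_0) = (292 − j279)/(728 − j279)
|Γ| = 404/780 = 0.518
VSWR = (1 + |Γ|)/(1 − |Γ|) = 1.52/0.482

VSWR ≈ 3.15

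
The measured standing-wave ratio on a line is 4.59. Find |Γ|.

|Γ| = (S − 1)/(S + 1) = (4.59 − 1)/(4.59 + 1) = 3.59/5.59

|Γ| ≈ 0.642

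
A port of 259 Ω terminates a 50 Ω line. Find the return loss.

Γ = (259 − 50)/(259 + 50) = 0.676
RL = −20·log₁₀|Γ| = −20·log₁₀(0.676)

RL ≈ 3.4 dB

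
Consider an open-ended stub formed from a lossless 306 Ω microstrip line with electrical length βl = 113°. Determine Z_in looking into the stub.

tan(βl) = -2.36
For an open-ended stub, Z_in = −jZ_0·cot(βl) = −jZ_0/tan(βl)

Z_in ≈ +j130 Ω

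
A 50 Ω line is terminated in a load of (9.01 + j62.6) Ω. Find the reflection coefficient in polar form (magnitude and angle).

Γ ≈ 0.87 ∠ 76.5°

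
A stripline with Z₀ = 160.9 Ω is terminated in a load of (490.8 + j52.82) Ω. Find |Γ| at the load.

|Γ| ≈ 0.511

Γ = (Z_L − Z_0)/(Z_L + Z_0) = (329.9 + j52.82)/(651.7 + j52.82)
|Γ| = 334/654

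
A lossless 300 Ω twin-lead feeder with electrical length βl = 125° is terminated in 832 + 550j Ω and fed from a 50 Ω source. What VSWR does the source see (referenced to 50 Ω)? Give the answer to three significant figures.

VSWR ≈ 5.99

tan(βl) = -1.43
Z_in = Z_0·(Z_L + jZ_0·tanβl)/(Z_0 + jZ_L·tanβl) = 87.9 + j130 Ω
Γ_s = (Z_in − Z_s)/(Z_in + Z_s) = (37.9 + j130)/(138 + j130), |Γ_s| = 0.714
VSWR = (1 + |Γ_s|)/(1 − |Γ_s|)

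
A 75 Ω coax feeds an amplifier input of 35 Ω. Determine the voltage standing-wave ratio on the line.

VSWR ≈ 2.14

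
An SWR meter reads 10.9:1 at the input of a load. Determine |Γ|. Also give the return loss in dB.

|Γ| = (S − 1)/(S + 1) = (10.9 − 1)/(10.9 + 1) = 9.9/11.9
RL = −20·log₁₀|Γ| = −20·log₁₀(0.832)

|Γ| ≈ 0.832; return loss ≈ 1.6 dB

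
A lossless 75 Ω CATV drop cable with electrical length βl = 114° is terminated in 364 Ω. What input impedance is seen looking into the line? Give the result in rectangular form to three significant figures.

tan(βl) = tan(114°) = -2.25
Z_in = Z_0·(Z_L + jZ_0·tanβl)/(Z_0 + jZ_L·tanβl)
     = 75·(364 − j168)/(75 − j818)

Z_in ≈ 18.4 + j31.7 Ω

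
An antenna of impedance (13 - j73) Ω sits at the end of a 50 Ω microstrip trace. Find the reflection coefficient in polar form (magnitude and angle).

Γ ≈ 0.849 ∠ -67.7°

Γ = (Z_L − Z_0)/(Z_L + Z_0) = (-37 − j73)/(63 − j73)
|Γ| = 81.8/96.4 = 0.849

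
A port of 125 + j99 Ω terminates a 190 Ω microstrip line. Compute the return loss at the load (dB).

RL ≈ 8.91 dB

Γ = (-65 + j99)/(315 + j99), |Γ| = 0.359
RL = −20·log₁₀|Γ| = −20·log₁₀(0.359)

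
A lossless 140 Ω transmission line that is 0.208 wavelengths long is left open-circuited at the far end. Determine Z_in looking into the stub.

βl = 2π × 0.208 = 74.9°
tan(βl) = 3.7
For an open-circuited stub, Z_in = −jZ_0·cot(βl) = −jZ_0/tan(βl)

Z_in ≈ −j37.8 Ω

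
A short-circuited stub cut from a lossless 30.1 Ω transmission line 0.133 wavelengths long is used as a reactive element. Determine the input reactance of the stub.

X_in ≈ 33.3 Ω (inductive)

βl = 2π × 0.133 = 47.9°
tan(βl) = 1.11
For a short-circuited stub, Z_in = jZ_0·tan(βl)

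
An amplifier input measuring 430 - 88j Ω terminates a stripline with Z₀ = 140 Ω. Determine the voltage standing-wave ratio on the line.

Γ = (Z_L − Z_0)/(Z_L + Z_0) = (290 − j88)/(570 − j88)
|Γ| = 303/577 = 0.525
VSWR = (1 + |Γ|)/(1 − |Γ|) = 1.53/0.475

VSWR ≈ 3.21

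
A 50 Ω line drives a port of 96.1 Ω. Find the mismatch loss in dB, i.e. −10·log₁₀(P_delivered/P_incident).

mismatch loss ≈ 0.455 dB

Γ = (96.1 − 50)/(96.1 + 50) = 0.316
|Γ|² = 0.0996, so P_del/P_inc = 1 − |Γ|² = 0.9
ML = −10·log₁₀(1 − |Γ|²)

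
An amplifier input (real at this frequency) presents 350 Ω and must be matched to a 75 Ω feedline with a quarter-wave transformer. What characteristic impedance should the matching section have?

Z_qwt ≈ 162 Ω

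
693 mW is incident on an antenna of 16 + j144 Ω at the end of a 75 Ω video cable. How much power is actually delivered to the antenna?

P_delivered ≈ 115 mW

|Γ| = |(-59 + j144)/(91 + j144)| = 0.914
|Γ|² = 0.835
P_refl = |Γ|²·P_inc = 578 mW, P_del = (1 − |Γ|²)·P_inc = 115 mW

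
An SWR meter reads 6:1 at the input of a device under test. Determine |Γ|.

|Γ| = (S − 1)/(S + 1) = (6 − 1)/(6 + 1) = 5/7

|Γ| ≈ 0.714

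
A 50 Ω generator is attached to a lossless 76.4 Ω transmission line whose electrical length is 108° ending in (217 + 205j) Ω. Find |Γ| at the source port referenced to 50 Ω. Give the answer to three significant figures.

|Γ| ≈ 0.576

tan(βl) = -3.08
Z_in = Z_0·(Z_L + jZ_0·tanβl)/(Z_0 + jZ_L·tanβl) = 14 + j9.98 Ω
Γ_s = (Z_in − Z_s)/(Z_in + Z_s) = (-36 + j9.98)/(64 + j9.98), |Γ_s| = 0.576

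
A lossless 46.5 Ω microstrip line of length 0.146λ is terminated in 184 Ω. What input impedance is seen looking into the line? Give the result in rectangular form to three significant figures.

βl = 2π × 0.146 = 52.6°
tan(βl) = tan(52.6°) = 1.31
Z_in = Z_0·(Z_L + jZ_0·tanβl)/(Z_0 + jZ_L·tanβl)
     = 46.5·(184 + j60.7)/(46.5 + j240)

Z_in ≈ 18 − j32.1 Ω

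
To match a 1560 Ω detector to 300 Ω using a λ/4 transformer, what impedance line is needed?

Z_qwt ≈ 684 Ω

Z_qwt = √(Z_0·R_L) = √(300 × 1560) = √468000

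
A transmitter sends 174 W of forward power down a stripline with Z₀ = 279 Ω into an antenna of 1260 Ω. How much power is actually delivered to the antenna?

Γ = (1260 − 279)/(1260 + 279) = 0.637
|Γ|² = 0.406
P_refl = |Γ|²·P_inc = 70.7 W, P_del = (1 − |Γ|²)·P_inc = 103 W

P_delivered ≈ 103 W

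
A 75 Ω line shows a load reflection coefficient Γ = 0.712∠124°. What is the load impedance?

Z_L ≈ 16.1 + j38.4 Ω

Z_L = Z_0·(1 + Γ)/(1 − Γ) = 75·(0.602 + j0.59)/(1.4 − j0.59)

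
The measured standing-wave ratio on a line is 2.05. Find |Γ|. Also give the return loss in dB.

|Γ| = (S − 1)/(S + 1) = (2.05 − 1)/(2.05 + 1) = 1.05/3.05
RL = −20·log₁₀|Γ| = −20·log₁₀(0.344)

|Γ| ≈ 0.344; return loss ≈ 9.26 dB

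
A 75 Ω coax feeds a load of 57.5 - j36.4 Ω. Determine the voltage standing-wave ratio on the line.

VSWR ≈ 1.83

Γ = (Z_L − Z_0)/(Z_L + Z_0) = (-17.5 − j36.4)/(132.5 − j36.4)
|Γ| = 40.4/137 = 0.294
VSWR = (1 + |Γ|)/(1 − |Γ|) = 1.29/0.706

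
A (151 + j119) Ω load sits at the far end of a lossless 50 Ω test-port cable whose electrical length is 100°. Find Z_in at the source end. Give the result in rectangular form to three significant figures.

tan(βl) = tan(100°) = -5.67
Z_in = Z_0·(Z_L + jZ_0·tanβl)/(Z_0 + jZ_L·tanβl)
     = 50·(151 − j165)/(725 − j856)

Z_in ≈ 9.95 + j0.398 Ω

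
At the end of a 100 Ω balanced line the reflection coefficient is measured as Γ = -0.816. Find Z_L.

Z_L ≈ 10.1 Ω

Z_L = Z_0·(1 + Γ)/(1 − Γ) = 100·(0.184)/(1.82)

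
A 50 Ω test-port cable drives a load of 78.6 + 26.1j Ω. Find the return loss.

RL ≈ 10.6 dB

Γ = (28.6 + j26.1)/(128.6 + j26.1), |Γ| = 0.295
RL = −20·log₁₀|Γ| = −20·log₁₀(0.295)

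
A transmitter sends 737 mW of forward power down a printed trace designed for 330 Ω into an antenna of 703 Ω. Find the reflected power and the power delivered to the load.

P_reflected ≈ 96.1 mW; P_delivered ≈ 641 mW

Γ = (703 − 330)/(703 + 330) = 0.361
|Γ|² = 0.13
P_refl = |Γ|²·P_inc = 96.1 mW, P_del = (1 − |Γ|²)·P_inc = 641 mW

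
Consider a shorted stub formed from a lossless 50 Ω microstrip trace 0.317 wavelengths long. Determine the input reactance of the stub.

βl = 2π × 0.317 = 114°
tan(βl) = -2.23
For a shorted stub, Z_in = jZ_0·tan(βl)

X_in ≈ -112 Ω (capacitive)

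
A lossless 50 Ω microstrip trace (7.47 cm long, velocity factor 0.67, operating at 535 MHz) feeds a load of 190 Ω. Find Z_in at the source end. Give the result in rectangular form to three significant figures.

λ = v/f = 0.67·c / 535 MHz = 0.376 m
βl = 2π·l/λ = 2π × 0.199 = 71.6°
tan(βl) = tan(71.6°) = 3
Z_in = Z_0·(Z_L + jZ_0·tanβl)/(Z_0 + jZ_L·tanβl)
     = 50·(190 + j150)/(50 + j570)

Z_in ≈ 14.5 − j15.4 Ω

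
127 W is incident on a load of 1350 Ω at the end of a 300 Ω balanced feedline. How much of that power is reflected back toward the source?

P_reflected ≈ 51.4 W

Γ = (1350 − 300)/(1350 + 300) = 0.636
|Γ|² = 0.405
P_refl = |Γ|²·P_inc = 51.4 W, P_del = (1 − |Γ|²)·P_inc = 75.6 W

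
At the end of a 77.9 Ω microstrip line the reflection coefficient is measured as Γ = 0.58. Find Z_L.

Z_L = Z_0·(1 + Γ)/(1 − Γ) = 77.9·(1.58)/(0.42)

Z_L ≈ 293 Ω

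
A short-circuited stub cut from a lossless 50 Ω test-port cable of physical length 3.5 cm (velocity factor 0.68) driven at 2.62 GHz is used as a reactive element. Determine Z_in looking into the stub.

Z_in ≈ −j16.4 Ω

λ = v/f = 0.68·c / 2.62 GHz = 0.0779 m
βl = 2π·l/λ = 2π × 0.45 = 162°
tan(βl) = -0.328
For a short-circuited stub, Z_in = jZ_0·tan(βl)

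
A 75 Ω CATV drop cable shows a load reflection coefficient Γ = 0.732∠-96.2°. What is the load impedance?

Z_L ≈ 20.6 − j64.4 Ω

Z_L = Z_0·(1 + Γ)/(1 − Γ) = 75·(0.921 − j0.728)/(1.08 + j0.728)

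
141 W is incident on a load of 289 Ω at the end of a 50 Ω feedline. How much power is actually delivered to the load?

Γ = (289 − 50)/(289 + 50) = 0.705
|Γ|² = 0.497
P_refl = |Γ|²·P_inc = 70.1 W, P_del = (1 − |Γ|²)·P_inc = 70.9 W

P_delivered ≈ 70.9 W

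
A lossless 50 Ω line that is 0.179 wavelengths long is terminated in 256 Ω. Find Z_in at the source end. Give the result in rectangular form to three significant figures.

βl = 2π × 0.179 = 64.4°
tan(βl) = tan(64.4°) = 2.09
Z_in = Z_0·(Z_L + jZ_0·tanβl)/(Z_0 + jZ_L·tanβl)
     = 50·(256 + j105)/(50 + j535)

Z_in ≈ 11.9 − j22.8 Ω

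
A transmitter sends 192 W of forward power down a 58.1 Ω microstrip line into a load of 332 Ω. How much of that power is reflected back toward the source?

Γ = (332 − 58.1)/(332 + 58.1) = 0.702
|Γ|² = 0.493
P_refl = |Γ|²·P_inc = 94.7 W, P_del = (1 − |Γ|²)·P_inc = 97.3 W

P_reflected ≈ 94.7 W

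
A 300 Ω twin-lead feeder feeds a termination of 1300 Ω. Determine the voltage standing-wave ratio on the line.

Γ = (1300 − 300)/(1300 + 300) = 0.625
VSWR = (1 + 0.625)/(1 − 0.625)

VSWR ≈ 4.33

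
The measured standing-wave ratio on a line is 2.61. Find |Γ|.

|Γ| ≈ 0.446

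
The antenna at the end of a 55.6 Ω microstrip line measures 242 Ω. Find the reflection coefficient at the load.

Γ = 0.626

Γ = (Z_L − Z_0)/(Z_L + Z_0) = (242 − 55.6)/(242 + 55.6) = 186.4/297.6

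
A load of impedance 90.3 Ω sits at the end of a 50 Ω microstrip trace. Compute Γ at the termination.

Γ = 0.287

Γ = (Z_L − Z_0)/(Z_L + Z_0) = (90.3 − 50)/(90.3 + 50) = 40.3/140.3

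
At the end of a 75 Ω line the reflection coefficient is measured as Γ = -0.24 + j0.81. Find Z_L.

Z_L ≈ 9.79 + j55.4 Ω

Z_L = Z_0·(1 + Γ)/(1 − Γ) = 75·(0.76 + j0.81)/(1.24 − j0.81)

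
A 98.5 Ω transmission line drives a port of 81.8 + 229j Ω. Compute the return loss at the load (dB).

Γ = (-16.7 + j229)/(180.3 + j229), |Γ| = 0.788
RL = −20·log₁₀|Γ| = −20·log₁₀(0.788)

RL ≈ 2.07 dB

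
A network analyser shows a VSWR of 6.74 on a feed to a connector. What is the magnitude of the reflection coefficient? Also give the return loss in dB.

|Γ| ≈ 0.742; return loss ≈ 2.6 dB

|Γ| = (S − 1)/(S + 1) = (6.74 − 1)/(6.74 + 1) = 5.74/7.74
RL = −20·log₁₀|Γ| = −20·log₁₀(0.742)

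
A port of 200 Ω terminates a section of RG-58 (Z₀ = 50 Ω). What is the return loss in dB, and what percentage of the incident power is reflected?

RL ≈ 4.44 dB; 36% of incident power reflected

Γ = (200 − 50)/(200 + 50) = 0.6
RL = −20·log₁₀(0.6) = 4.44 dB
P_refl/P_inc = |Γ|² = 0.36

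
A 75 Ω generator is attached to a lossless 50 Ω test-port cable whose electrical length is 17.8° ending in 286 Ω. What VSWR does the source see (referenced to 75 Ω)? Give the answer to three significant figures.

tan(βl) = 0.321
Z_in = Z_0·(Z_L + jZ_0·tanβl)/(Z_0 + jZ_L·tanβl) = 72.1 − j116 Ω
Γ_s = (Z_in − Z_s)/(Z_in + Z_s) = (-2.85 − j116)/(147 − j116), |Γ_s| = 0.621
VSWR = (1 + |Γ_s|)/(1 − |Γ_s|)

VSWR ≈ 4.27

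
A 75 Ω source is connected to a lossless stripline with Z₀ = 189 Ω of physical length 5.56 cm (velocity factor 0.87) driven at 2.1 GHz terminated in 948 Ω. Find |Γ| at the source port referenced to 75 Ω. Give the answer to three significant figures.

λ = v/f = 0.87·c / 2.1 GHz = 0.124 m
βl = 2π·l/λ = 2π × 0.447 = 161°
tan(βl) = -0.343
Z_in = Z_0·(Z_L + jZ_0·tanβl)/(Z_0 + jZ_L·tanβl) = 267 + j395 Ω
Γ_s = (Z_in − Z_s)/(Z_in + Z_s) = (192 + j395)/(342 + j395), |Γ_s| = 0.841

|Γ| ≈ 0.841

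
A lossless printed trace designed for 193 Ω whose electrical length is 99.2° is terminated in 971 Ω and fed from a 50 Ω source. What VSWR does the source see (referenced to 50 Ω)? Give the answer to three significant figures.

VSWR ≈ 2.02

tan(βl) = -6.17
Z_in = Z_0·(Z_L + jZ_0·tanβl)/(Z_0 + jZ_L·tanβl) = 39.3 + j30 Ω
Γ_s = (Z_in − Z_s)/(Z_in + Z_s) = (-10.7 + j30)/(89.3 + j30), |Γ_s| = 0.338
VSWR = (1 + |Γ_s|)/(1 − |Γ_s|)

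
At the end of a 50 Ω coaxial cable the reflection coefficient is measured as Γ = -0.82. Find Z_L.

Z_L = Z_0·(1 + Γ)/(1 − Γ) = 50·(0.18)/(1.82)

Z_L ≈ 4.95 Ω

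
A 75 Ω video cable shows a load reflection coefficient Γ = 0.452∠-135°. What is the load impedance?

Z_L = Z_0·(1 + Γ)/(1 − Γ) = 75·(0.68 − j0.32)/(1.32 + j0.32)

Z_L ≈ 32.4 − j26 Ω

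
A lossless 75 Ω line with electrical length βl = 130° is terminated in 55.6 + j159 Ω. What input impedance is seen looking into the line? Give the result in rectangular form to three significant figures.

Z_in ≈ 10.2 + j22.3 Ω

tan(βl) = tan(130°) = -1.19
Z_in = Z_0·(Z_L + jZ_0·tanβl)/(Z_0 + jZ_L·tanβl)
     = 75·(55.6 + j69.6)/(264 − j66.3)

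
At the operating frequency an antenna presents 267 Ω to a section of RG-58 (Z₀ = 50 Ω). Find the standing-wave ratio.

VSWR ≈ 5.34

Γ = (267 − 50)/(267 + 50) = 0.685
VSWR = (1 + 0.685)/(1 − 0.685)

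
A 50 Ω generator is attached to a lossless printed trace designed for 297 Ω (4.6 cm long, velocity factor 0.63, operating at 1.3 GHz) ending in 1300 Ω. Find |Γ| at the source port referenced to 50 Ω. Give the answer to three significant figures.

|Γ| ≈ 0.708

λ = v/f = 0.63·c / 1.3 GHz = 0.145 m
βl = 2π·l/λ = 2π × 0.316 = 114°
tan(βl) = -2.26
Z_in = Z_0·(Z_L + jZ_0·tanβl)/(Z_0 + jZ_L·tanβl) = 80.4 + j124 Ω
Γ_s = (Z_in − Z_s)/(Z_in + Z_s) = (30.4 + j124)/(130 + j124), |Γ_s| = 0.708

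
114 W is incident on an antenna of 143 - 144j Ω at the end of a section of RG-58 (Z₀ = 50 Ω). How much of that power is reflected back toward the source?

|Γ| = |(93 − j144)/(193 − j144)| = 0.712
|Γ|² = 0.507
P_refl = |Γ|²·P_inc = 57.8 W, P_del = (1 − |Γ|²)·P_inc = 56.2 W

P_reflected ≈ 57.8 W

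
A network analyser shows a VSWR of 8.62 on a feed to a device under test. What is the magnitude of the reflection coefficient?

|Γ| ≈ 0.792

|Γ| = (S − 1)/(S + 1) = (8.62 − 1)/(8.62 + 1) = 7.62/9.62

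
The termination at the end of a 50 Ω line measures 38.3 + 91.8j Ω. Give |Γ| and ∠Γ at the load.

Γ = (Z_L − Z_0)/(Z_L + Z_0) = (-11.7 + j91.8)/(88.3 + j91.8)
|Γ| = 92.5/127 = 0.727

Γ ≈ 0.727 ∠ 51.1°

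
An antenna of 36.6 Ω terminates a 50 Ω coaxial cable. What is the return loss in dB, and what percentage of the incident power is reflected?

Γ = (36.6 − 50)/(36.6 + 50) = -0.155
RL = −20·log₁₀(0.155) = 16.2 dB
P_refl/P_inc = |Γ|² = 0.0239

RL ≈ 16.2 dB; 2.39% of incident power reflected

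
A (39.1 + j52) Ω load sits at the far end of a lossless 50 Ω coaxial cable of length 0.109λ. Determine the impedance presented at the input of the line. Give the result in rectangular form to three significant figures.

Z_in ≈ 151 − j25.5 Ω

βl = 2π × 0.109 = 39.2°
tan(βl) = tan(39.2°) = 0.817
Z_in = Z_0·(Z_L + jZ_0·tanβl)/(Z_0 + jZ_L·tanβl)
     = 50·(39.1 + j92.8)/(7.53 + j31.9)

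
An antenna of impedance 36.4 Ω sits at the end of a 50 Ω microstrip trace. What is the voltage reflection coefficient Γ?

Γ = (Z_L − Z_0)/(Z_L + Z_0) = (36.4 − 50)/(36.4 + 50) = -13.6/86.4

Γ = -0.157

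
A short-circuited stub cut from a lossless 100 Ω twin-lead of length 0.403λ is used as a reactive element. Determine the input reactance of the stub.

X_in ≈ -69.8 Ω (capacitive)

βl = 2π × 0.403 = 145°
tan(βl) = -0.698
For a short-circuited stub, Z_in = jZ_0·tan(βl)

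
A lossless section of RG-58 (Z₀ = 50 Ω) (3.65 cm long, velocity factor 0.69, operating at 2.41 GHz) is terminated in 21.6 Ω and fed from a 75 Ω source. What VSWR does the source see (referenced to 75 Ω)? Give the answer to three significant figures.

VSWR ≈ 3.12

λ = v/f = 0.69·c / 2.41 GHz = 0.0859 m
βl = 2π·l/λ = 2π × 0.425 = 153°
tan(βl) = -0.51
Z_in = Z_0·(Z_L + jZ_0·tanβl)/(Z_0 + jZ_L·tanβl) = 26 − j19.8 Ω
Γ_s = (Z_in − Z_s)/(Z_in + Z_s) = (-49 − j19.8)/(101 − j19.8), |Γ_s| = 0.514
VSWR = (1 + |Γ_s|)/(1 − |Γ_s|)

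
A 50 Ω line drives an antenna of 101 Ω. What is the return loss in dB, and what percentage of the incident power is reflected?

Γ = (101 − 50)/(101 + 50) = 0.338
RL = −20·log₁₀(0.338) = 9.43 dB
P_refl/P_inc = |Γ|² = 0.114

RL ≈ 9.43 dB; 11.4% of incident power reflected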